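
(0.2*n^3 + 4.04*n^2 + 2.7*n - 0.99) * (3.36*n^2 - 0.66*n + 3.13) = 0.672*n^5 + 13.4424*n^4 + 7.0316*n^3 + 7.5368*n^2 + 9.1044*n - 3.0987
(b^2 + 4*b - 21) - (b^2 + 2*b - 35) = 2*b + 14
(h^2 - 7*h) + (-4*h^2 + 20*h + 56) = -3*h^2 + 13*h + 56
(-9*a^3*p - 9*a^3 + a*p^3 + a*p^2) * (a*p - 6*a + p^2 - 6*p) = -9*a^4*p^2 + 45*a^4*p + 54*a^4 - 9*a^3*p^3 + 45*a^3*p^2 + 54*a^3*p + a^2*p^4 - 5*a^2*p^3 - 6*a^2*p^2 + a*p^5 - 5*a*p^4 - 6*a*p^3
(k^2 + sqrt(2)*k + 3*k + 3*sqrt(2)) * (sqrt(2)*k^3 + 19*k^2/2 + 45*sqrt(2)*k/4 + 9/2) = sqrt(2)*k^5 + 3*sqrt(2)*k^4 + 23*k^4/2 + 83*sqrt(2)*k^3/4 + 69*k^3/2 + 27*k^2 + 249*sqrt(2)*k^2/4 + 9*sqrt(2)*k/2 + 81*k + 27*sqrt(2)/2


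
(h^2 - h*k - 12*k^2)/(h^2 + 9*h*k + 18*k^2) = (h - 4*k)/(h + 6*k)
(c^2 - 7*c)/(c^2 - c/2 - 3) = 2*c*(7 - c)/(-2*c^2 + c + 6)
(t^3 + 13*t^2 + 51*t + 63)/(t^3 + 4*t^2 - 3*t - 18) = (t + 7)/(t - 2)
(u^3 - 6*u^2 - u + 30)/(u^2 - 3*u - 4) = (-u^3 + 6*u^2 + u - 30)/(-u^2 + 3*u + 4)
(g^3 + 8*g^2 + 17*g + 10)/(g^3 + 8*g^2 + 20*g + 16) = (g^2 + 6*g + 5)/(g^2 + 6*g + 8)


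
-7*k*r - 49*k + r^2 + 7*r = (-7*k + r)*(r + 7)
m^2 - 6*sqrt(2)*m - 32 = (m - 8*sqrt(2))*(m + 2*sqrt(2))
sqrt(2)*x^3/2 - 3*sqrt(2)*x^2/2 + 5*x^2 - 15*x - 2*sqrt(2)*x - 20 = (x - 4)*(x + 5*sqrt(2))*(sqrt(2)*x/2 + sqrt(2)/2)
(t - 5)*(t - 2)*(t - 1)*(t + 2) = t^4 - 6*t^3 + t^2 + 24*t - 20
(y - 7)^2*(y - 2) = y^3 - 16*y^2 + 77*y - 98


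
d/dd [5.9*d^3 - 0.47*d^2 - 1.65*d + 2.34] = 17.7*d^2 - 0.94*d - 1.65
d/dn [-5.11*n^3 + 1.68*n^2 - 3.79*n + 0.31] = -15.33*n^2 + 3.36*n - 3.79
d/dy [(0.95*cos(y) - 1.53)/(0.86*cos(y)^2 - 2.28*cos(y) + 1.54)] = (0.817*cos(y)^2 - 2.6316*cos(y) + 2.0254)*sin(y)/(0.7396*cos(y)^4 - 3.9216*cos(y)^3 + 7.8472*cos(y)^2 - 7.0224*cos(y) + 2.3716)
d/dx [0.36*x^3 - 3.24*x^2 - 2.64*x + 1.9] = 1.08*x^2 - 6.48*x - 2.64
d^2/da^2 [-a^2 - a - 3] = -2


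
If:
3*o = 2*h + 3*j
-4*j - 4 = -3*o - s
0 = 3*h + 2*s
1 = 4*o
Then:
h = 51/14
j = -61/28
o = 1/4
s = -153/28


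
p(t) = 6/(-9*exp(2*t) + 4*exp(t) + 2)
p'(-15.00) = 0.00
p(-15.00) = 3.00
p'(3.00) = 0.00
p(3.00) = 0.00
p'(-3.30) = -0.16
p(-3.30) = 2.81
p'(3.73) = 0.00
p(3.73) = -0.00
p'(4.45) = 0.00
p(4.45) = -0.00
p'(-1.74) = -0.15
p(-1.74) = 2.47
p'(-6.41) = -0.01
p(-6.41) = 2.99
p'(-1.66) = -0.11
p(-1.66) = 2.46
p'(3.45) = 0.00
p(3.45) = -0.00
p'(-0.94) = 1.48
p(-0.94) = 2.74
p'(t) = 6*(18*exp(2*t) - 4*exp(t))/(-9*exp(2*t) + 4*exp(t) + 2)^2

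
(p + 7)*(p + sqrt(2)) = p^2 + sqrt(2)*p + 7*p + 7*sqrt(2)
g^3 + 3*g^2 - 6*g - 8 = (g - 2)*(g + 1)*(g + 4)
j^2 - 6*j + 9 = (j - 3)^2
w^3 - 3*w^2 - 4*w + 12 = (w - 3)*(w - 2)*(w + 2)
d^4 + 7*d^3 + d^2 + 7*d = d*(d + 7)*(d - I)*(d + I)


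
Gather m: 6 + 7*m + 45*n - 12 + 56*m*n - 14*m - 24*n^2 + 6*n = m*(56*n - 7) - 24*n^2 + 51*n - 6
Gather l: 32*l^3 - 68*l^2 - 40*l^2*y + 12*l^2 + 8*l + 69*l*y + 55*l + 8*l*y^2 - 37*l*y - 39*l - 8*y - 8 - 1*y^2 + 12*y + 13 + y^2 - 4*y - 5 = 32*l^3 + l^2*(-40*y - 56) + l*(8*y^2 + 32*y + 24)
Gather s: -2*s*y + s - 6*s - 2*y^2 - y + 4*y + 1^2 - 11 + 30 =s*(-2*y - 5) - 2*y^2 + 3*y + 20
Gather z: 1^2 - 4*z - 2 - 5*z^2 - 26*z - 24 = -5*z^2 - 30*z - 25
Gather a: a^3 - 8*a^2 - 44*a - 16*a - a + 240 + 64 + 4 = a^3 - 8*a^2 - 61*a + 308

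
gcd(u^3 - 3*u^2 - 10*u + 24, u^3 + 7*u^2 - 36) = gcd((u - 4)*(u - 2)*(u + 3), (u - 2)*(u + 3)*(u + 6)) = u^2 + u - 6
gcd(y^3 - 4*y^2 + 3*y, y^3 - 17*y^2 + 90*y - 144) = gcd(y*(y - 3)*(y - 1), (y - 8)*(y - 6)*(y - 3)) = y - 3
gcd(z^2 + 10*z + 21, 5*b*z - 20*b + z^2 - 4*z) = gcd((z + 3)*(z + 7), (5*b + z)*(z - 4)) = 1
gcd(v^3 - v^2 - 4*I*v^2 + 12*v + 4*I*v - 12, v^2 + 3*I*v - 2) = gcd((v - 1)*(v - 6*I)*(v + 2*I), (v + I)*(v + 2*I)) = v + 2*I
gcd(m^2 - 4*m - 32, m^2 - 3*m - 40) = m - 8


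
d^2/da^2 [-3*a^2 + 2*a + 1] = -6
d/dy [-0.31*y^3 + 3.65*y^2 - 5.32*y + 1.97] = -0.93*y^2 + 7.3*y - 5.32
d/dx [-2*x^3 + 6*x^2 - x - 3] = -6*x^2 + 12*x - 1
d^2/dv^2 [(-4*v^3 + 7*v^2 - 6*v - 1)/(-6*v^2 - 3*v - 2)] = 2*(330*v^3 + 432*v^2 - 114*v - 67)/(216*v^6 + 324*v^5 + 378*v^4 + 243*v^3 + 126*v^2 + 36*v + 8)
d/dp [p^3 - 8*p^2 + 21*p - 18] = 3*p^2 - 16*p + 21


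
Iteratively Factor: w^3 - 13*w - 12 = (w + 1)*(w^2 - w - 12) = (w - 4)*(w + 1)*(w + 3)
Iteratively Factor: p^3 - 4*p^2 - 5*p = (p)*(p^2 - 4*p - 5) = p*(p + 1)*(p - 5)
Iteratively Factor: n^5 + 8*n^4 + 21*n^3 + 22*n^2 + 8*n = (n + 1)*(n^4 + 7*n^3 + 14*n^2 + 8*n) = (n + 1)^2*(n^3 + 6*n^2 + 8*n) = n*(n + 1)^2*(n^2 + 6*n + 8) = n*(n + 1)^2*(n + 4)*(n + 2)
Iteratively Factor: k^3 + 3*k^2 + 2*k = (k + 2)*(k^2 + k) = k*(k + 2)*(k + 1)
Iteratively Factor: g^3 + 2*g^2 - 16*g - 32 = (g + 4)*(g^2 - 2*g - 8) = (g + 2)*(g + 4)*(g - 4)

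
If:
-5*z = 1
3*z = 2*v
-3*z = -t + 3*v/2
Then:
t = -21/20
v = -3/10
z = -1/5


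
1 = 1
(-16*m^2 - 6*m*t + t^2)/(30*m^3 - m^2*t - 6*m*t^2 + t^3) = (-8*m + t)/(15*m^2 - 8*m*t + t^2)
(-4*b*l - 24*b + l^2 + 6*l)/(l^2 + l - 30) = (-4*b + l)/(l - 5)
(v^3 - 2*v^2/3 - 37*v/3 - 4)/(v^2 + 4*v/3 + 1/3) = (v^2 - v - 12)/(v + 1)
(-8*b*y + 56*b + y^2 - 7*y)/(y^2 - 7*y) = (-8*b + y)/y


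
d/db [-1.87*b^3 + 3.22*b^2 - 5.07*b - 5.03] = -5.61*b^2 + 6.44*b - 5.07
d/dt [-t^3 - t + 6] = -3*t^2 - 1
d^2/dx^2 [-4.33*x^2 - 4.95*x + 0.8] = -8.66000000000000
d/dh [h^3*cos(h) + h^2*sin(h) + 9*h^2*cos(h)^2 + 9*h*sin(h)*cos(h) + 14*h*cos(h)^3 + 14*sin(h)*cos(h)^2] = -h^3*sin(h) - 9*h^2*sin(2*h) + 4*h^2*cos(h) - 17*h*sin(h)/2 - 21*h*sin(3*h)/2 + 18*h*cos(2*h) + 9*h + 9*sin(2*h)/2 + 14*cos(h) + 14*cos(3*h)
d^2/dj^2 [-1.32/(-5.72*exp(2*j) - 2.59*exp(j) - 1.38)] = (1.32*(11.44*exp(j) + 2.59)*(22.88*exp(j) + 5.18)*exp(j) - (30.2016*exp(j) + 3.4188)*(5.72*exp(2*j) + 2.59*exp(j) + 1.38))*exp(j)/(5.72*exp(2*j) + 2.59*exp(j) + 1.38)^3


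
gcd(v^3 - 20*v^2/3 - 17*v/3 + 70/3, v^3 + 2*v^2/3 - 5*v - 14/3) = v + 2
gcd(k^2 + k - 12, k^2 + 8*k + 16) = k + 4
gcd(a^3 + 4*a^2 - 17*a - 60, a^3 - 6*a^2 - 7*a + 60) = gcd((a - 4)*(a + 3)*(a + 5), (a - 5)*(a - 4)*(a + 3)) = a^2 - a - 12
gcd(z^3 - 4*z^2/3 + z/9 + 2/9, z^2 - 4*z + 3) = z - 1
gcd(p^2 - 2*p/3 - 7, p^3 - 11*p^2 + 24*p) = p - 3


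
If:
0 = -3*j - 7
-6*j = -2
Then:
No Solution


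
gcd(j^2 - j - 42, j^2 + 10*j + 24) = j + 6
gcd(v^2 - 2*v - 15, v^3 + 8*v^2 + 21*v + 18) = v + 3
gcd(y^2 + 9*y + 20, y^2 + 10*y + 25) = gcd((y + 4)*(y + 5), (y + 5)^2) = y + 5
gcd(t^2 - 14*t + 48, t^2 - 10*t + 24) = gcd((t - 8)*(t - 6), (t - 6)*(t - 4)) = t - 6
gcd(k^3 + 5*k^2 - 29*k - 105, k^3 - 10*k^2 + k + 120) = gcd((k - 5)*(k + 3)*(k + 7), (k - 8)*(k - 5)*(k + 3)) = k^2 - 2*k - 15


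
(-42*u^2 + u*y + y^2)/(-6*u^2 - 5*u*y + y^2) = (7*u + y)/(u + y)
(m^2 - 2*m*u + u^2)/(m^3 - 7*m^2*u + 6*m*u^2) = (-m + u)/(m*(-m + 6*u))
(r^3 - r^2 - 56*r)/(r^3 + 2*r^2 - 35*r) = (r - 8)/(r - 5)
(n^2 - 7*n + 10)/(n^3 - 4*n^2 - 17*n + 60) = (n - 2)/(n^2 + n - 12)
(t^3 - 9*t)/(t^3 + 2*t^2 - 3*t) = (t - 3)/(t - 1)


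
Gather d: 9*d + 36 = 9*d + 36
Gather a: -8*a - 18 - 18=-8*a - 36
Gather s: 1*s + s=2*s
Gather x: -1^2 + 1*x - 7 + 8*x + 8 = 9*x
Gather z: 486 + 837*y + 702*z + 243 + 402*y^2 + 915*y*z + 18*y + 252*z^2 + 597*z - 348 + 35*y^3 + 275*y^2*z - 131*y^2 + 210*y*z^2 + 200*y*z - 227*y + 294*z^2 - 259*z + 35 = 35*y^3 + 271*y^2 + 628*y + z^2*(210*y + 546) + z*(275*y^2 + 1115*y + 1040) + 416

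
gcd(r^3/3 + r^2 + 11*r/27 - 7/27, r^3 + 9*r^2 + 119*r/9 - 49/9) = r^2 + 2*r - 7/9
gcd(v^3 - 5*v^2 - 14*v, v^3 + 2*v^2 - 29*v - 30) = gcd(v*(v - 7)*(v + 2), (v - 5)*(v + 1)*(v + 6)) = 1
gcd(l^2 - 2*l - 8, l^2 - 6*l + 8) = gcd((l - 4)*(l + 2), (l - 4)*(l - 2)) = l - 4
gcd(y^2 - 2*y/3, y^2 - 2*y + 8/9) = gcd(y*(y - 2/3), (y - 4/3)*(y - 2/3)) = y - 2/3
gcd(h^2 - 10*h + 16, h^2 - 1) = 1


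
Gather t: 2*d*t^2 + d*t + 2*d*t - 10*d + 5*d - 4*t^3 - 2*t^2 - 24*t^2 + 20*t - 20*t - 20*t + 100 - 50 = -5*d - 4*t^3 + t^2*(2*d - 26) + t*(3*d - 20) + 50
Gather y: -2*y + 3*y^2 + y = 3*y^2 - y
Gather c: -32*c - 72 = -32*c - 72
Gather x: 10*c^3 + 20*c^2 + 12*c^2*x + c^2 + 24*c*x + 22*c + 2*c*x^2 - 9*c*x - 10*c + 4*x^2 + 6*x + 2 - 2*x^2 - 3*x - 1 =10*c^3 + 21*c^2 + 12*c + x^2*(2*c + 2) + x*(12*c^2 + 15*c + 3) + 1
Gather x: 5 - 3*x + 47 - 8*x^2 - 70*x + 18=-8*x^2 - 73*x + 70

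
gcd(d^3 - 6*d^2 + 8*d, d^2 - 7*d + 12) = d - 4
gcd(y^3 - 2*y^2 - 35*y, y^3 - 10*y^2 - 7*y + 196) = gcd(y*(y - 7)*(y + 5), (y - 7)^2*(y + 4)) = y - 7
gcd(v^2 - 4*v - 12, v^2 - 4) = v + 2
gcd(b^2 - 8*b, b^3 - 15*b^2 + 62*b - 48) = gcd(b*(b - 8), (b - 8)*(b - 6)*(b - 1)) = b - 8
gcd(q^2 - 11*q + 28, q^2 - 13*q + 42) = q - 7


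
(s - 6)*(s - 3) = s^2 - 9*s + 18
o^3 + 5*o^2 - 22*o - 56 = (o - 4)*(o + 2)*(o + 7)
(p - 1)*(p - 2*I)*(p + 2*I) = p^3 - p^2 + 4*p - 4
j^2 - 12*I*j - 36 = (j - 6*I)^2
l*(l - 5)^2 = l^3 - 10*l^2 + 25*l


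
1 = 1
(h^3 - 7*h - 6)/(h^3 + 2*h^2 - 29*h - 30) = (h^2 - h - 6)/(h^2 + h - 30)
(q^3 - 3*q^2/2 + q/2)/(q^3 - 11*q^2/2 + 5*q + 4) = q*(2*q^2 - 3*q + 1)/(2*q^3 - 11*q^2 + 10*q + 8)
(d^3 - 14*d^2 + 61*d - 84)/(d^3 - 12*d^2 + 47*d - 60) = (d - 7)/(d - 5)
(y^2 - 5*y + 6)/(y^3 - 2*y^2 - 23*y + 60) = (y - 2)/(y^2 + y - 20)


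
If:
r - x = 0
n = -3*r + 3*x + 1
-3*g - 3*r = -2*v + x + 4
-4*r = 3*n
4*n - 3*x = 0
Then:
No Solution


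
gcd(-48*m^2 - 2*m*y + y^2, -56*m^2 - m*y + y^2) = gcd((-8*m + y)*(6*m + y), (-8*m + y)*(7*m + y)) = -8*m + y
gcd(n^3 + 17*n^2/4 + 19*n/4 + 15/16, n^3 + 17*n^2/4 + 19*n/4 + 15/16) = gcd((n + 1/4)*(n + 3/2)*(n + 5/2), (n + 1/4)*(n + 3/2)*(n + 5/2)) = n^3 + 17*n^2/4 + 19*n/4 + 15/16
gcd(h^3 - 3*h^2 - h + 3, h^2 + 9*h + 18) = 1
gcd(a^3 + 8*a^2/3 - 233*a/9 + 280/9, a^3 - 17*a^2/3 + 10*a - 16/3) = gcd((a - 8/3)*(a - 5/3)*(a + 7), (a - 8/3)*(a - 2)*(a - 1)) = a - 8/3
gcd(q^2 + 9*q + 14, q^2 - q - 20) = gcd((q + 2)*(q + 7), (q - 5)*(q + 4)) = 1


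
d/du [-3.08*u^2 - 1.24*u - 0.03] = -6.16*u - 1.24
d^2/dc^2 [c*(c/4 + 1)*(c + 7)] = 3*c/2 + 11/2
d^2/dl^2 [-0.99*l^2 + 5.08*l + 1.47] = -1.98000000000000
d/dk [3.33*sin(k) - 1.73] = 3.33*cos(k)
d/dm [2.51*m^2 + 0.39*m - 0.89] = 5.02*m + 0.39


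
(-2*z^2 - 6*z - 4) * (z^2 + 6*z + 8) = -2*z^4 - 18*z^3 - 56*z^2 - 72*z - 32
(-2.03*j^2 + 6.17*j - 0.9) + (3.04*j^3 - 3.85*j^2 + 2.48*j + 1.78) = 3.04*j^3 - 5.88*j^2 + 8.65*j + 0.88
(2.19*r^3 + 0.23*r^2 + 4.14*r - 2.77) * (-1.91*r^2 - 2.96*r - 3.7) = -4.1829*r^5 - 6.9217*r^4 - 16.6912*r^3 - 7.8147*r^2 - 7.1188*r + 10.249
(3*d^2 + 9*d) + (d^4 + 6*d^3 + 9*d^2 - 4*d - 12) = d^4 + 6*d^3 + 12*d^2 + 5*d - 12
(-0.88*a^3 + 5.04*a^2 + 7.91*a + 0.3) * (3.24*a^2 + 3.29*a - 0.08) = -2.8512*a^5 + 13.4344*a^4 + 42.2804*a^3 + 26.5927*a^2 + 0.3542*a - 0.024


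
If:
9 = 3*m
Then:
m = 3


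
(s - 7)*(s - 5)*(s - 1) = s^3 - 13*s^2 + 47*s - 35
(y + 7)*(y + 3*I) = y^2 + 7*y + 3*I*y + 21*I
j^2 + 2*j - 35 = (j - 5)*(j + 7)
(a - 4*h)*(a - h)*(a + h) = a^3 - 4*a^2*h - a*h^2 + 4*h^3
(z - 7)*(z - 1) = z^2 - 8*z + 7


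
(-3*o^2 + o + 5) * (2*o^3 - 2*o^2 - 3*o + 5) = -6*o^5 + 8*o^4 + 17*o^3 - 28*o^2 - 10*o + 25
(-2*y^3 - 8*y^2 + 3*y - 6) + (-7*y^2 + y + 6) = -2*y^3 - 15*y^2 + 4*y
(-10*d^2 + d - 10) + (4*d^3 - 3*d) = 4*d^3 - 10*d^2 - 2*d - 10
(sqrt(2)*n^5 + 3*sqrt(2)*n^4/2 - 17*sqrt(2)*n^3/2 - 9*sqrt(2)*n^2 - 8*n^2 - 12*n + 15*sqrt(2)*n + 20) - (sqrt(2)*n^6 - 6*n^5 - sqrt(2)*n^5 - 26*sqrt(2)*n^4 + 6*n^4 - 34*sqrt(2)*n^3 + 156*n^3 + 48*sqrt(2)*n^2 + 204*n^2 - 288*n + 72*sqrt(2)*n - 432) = -sqrt(2)*n^6 + 2*sqrt(2)*n^5 + 6*n^5 - 6*n^4 + 55*sqrt(2)*n^4/2 - 156*n^3 + 51*sqrt(2)*n^3/2 - 212*n^2 - 57*sqrt(2)*n^2 - 57*sqrt(2)*n + 276*n + 452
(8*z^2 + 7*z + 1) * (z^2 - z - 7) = 8*z^4 - z^3 - 62*z^2 - 50*z - 7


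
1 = 1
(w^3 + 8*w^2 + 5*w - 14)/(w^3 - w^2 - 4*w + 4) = (w + 7)/(w - 2)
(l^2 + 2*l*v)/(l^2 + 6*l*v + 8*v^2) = l/(l + 4*v)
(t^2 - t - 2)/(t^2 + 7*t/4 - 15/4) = 4*(t^2 - t - 2)/(4*t^2 + 7*t - 15)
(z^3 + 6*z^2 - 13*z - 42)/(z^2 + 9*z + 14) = z - 3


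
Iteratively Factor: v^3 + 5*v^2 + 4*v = (v)*(v^2 + 5*v + 4) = v*(v + 4)*(v + 1)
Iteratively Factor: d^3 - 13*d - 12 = (d + 1)*(d^2 - d - 12) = (d - 4)*(d + 1)*(d + 3)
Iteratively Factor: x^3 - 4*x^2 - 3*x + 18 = (x - 3)*(x^2 - x - 6) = (x - 3)*(x + 2)*(x - 3)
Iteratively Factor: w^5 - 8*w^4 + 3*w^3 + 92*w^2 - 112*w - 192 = (w + 3)*(w^4 - 11*w^3 + 36*w^2 - 16*w - 64) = (w - 4)*(w + 3)*(w^3 - 7*w^2 + 8*w + 16) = (w - 4)^2*(w + 3)*(w^2 - 3*w - 4) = (w - 4)^3*(w + 3)*(w + 1)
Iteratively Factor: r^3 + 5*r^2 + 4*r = (r)*(r^2 + 5*r + 4) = r*(r + 1)*(r + 4)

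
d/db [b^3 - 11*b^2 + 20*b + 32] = 3*b^2 - 22*b + 20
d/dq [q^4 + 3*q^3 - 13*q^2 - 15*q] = 4*q^3 + 9*q^2 - 26*q - 15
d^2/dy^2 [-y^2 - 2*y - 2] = -2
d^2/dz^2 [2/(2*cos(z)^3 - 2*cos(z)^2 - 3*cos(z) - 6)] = 2*(-2*(4*cos(z) - 3*cos(2*z))^2*sin(z)^2 + (-3*cos(z) - 8*cos(2*z) + 9*cos(3*z))*(3*cos(z) + 2*cos(2*z) - cos(3*z) + 14)/4)/(3*cos(z)/2 + cos(2*z) - cos(3*z)/2 + 7)^3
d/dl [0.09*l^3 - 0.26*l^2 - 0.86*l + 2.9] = 0.27*l^2 - 0.52*l - 0.86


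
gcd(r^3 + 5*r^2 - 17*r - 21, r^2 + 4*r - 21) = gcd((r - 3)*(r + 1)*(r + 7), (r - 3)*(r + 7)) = r^2 + 4*r - 21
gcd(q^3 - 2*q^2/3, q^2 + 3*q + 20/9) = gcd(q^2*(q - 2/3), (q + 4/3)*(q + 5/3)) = 1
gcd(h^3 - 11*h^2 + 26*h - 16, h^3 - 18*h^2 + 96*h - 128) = h^2 - 10*h + 16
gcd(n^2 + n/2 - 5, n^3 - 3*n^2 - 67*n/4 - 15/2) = n + 5/2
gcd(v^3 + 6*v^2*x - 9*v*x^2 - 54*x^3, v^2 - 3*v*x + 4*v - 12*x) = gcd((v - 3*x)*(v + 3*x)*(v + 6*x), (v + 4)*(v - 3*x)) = -v + 3*x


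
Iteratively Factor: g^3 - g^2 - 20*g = (g)*(g^2 - g - 20) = g*(g - 5)*(g + 4)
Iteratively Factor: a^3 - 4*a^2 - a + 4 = (a + 1)*(a^2 - 5*a + 4) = (a - 1)*(a + 1)*(a - 4)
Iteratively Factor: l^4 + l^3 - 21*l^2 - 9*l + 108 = (l - 3)*(l^3 + 4*l^2 - 9*l - 36) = (l - 3)*(l + 3)*(l^2 + l - 12) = (l - 3)^2*(l + 3)*(l + 4)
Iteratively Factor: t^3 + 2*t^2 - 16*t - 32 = (t + 4)*(t^2 - 2*t - 8) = (t - 4)*(t + 4)*(t + 2)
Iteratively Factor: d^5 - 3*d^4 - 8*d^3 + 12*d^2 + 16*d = (d - 4)*(d^4 + d^3 - 4*d^2 - 4*d) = d*(d - 4)*(d^3 + d^2 - 4*d - 4) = d*(d - 4)*(d + 1)*(d^2 - 4) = d*(d - 4)*(d - 2)*(d + 1)*(d + 2)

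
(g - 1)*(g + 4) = g^2 + 3*g - 4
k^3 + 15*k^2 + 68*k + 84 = (k + 2)*(k + 6)*(k + 7)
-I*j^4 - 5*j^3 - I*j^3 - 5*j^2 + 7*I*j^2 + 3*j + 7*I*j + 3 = (j - 3*I)*(j - I)^2*(-I*j - I)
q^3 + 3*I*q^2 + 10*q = q*(q - 2*I)*(q + 5*I)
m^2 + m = m*(m + 1)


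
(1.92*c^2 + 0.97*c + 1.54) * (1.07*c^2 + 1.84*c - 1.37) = 2.0544*c^4 + 4.5707*c^3 + 0.8022*c^2 + 1.5047*c - 2.1098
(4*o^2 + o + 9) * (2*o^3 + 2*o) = 8*o^5 + 2*o^4 + 26*o^3 + 2*o^2 + 18*o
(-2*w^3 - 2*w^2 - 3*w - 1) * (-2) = 4*w^3 + 4*w^2 + 6*w + 2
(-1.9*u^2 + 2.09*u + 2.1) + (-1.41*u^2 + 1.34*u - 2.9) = -3.31*u^2 + 3.43*u - 0.8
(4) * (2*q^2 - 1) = 8*q^2 - 4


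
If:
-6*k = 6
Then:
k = -1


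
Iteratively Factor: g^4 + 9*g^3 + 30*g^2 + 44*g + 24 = (g + 2)*(g^3 + 7*g^2 + 16*g + 12) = (g + 2)^2*(g^2 + 5*g + 6) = (g + 2)^2*(g + 3)*(g + 2)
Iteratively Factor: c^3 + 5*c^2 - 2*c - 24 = (c - 2)*(c^2 + 7*c + 12) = (c - 2)*(c + 3)*(c + 4)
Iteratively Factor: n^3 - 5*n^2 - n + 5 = (n - 1)*(n^2 - 4*n - 5) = (n - 1)*(n + 1)*(n - 5)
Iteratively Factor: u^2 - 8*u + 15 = (u - 5)*(u - 3)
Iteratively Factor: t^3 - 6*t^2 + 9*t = (t - 3)*(t^2 - 3*t) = t*(t - 3)*(t - 3)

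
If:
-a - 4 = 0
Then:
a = -4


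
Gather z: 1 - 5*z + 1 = 2 - 5*z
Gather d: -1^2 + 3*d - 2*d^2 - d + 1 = -2*d^2 + 2*d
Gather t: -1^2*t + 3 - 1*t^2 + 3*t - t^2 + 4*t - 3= -2*t^2 + 6*t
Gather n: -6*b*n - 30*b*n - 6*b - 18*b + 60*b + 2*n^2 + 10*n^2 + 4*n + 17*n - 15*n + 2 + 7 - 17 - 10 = 36*b + 12*n^2 + n*(6 - 36*b) - 18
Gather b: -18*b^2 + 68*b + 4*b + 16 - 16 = -18*b^2 + 72*b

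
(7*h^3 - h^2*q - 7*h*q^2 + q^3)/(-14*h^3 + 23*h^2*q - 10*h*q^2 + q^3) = (h + q)/(-2*h + q)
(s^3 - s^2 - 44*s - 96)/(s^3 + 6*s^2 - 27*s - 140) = (s^2 - 5*s - 24)/(s^2 + 2*s - 35)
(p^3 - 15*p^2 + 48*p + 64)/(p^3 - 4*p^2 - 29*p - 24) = (p - 8)/(p + 3)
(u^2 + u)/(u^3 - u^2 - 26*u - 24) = u/(u^2 - 2*u - 24)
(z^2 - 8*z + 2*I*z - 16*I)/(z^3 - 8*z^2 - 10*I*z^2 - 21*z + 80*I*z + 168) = (z + 2*I)/(z^2 - 10*I*z - 21)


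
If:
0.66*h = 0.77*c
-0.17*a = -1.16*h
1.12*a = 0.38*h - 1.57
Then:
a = -1.48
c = -0.19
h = -0.22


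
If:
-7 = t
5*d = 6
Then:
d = 6/5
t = -7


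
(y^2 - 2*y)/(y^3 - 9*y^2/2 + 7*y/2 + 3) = 2*y/(2*y^2 - 5*y - 3)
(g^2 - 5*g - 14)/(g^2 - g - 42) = (g + 2)/(g + 6)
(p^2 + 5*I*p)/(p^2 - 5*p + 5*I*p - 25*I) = p/(p - 5)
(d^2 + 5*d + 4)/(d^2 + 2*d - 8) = (d + 1)/(d - 2)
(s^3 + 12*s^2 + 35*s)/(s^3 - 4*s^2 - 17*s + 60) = s*(s^2 + 12*s + 35)/(s^3 - 4*s^2 - 17*s + 60)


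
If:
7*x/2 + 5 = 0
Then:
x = -10/7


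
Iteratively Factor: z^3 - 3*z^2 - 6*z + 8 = (z + 2)*(z^2 - 5*z + 4) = (z - 1)*(z + 2)*(z - 4)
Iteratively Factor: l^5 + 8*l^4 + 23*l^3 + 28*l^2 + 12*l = (l)*(l^4 + 8*l^3 + 23*l^2 + 28*l + 12) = l*(l + 2)*(l^3 + 6*l^2 + 11*l + 6) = l*(l + 2)^2*(l^2 + 4*l + 3) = l*(l + 1)*(l + 2)^2*(l + 3)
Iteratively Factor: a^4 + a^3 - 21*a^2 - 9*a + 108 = (a - 3)*(a^3 + 4*a^2 - 9*a - 36) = (a - 3)*(a + 3)*(a^2 + a - 12) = (a - 3)*(a + 3)*(a + 4)*(a - 3)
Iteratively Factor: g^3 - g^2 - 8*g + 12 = (g + 3)*(g^2 - 4*g + 4) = (g - 2)*(g + 3)*(g - 2)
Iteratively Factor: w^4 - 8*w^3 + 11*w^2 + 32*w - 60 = (w + 2)*(w^3 - 10*w^2 + 31*w - 30) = (w - 5)*(w + 2)*(w^2 - 5*w + 6) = (w - 5)*(w - 2)*(w + 2)*(w - 3)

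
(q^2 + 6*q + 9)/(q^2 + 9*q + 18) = (q + 3)/(q + 6)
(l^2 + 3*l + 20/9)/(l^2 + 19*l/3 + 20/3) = (l + 5/3)/(l + 5)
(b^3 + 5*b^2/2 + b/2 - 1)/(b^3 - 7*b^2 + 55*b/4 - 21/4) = 2*(b^2 + 3*b + 2)/(2*b^2 - 13*b + 21)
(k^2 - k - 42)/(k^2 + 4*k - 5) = (k^2 - k - 42)/(k^2 + 4*k - 5)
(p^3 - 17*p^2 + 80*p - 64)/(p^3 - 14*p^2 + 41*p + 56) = (p^2 - 9*p + 8)/(p^2 - 6*p - 7)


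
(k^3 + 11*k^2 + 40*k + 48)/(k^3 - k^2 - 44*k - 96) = (k + 4)/(k - 8)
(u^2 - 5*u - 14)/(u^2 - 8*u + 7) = (u + 2)/(u - 1)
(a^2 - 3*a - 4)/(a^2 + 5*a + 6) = (a^2 - 3*a - 4)/(a^2 + 5*a + 6)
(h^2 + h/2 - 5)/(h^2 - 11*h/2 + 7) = (2*h + 5)/(2*h - 7)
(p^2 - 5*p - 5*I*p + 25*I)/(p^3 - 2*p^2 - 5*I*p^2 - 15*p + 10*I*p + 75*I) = 1/(p + 3)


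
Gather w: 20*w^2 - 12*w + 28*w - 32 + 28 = 20*w^2 + 16*w - 4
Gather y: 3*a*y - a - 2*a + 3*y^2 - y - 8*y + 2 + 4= -3*a + 3*y^2 + y*(3*a - 9) + 6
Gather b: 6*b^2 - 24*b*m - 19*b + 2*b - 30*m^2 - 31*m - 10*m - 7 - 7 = 6*b^2 + b*(-24*m - 17) - 30*m^2 - 41*m - 14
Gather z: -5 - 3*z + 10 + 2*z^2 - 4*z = 2*z^2 - 7*z + 5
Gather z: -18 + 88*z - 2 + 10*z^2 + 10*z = 10*z^2 + 98*z - 20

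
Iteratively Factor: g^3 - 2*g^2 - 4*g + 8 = (g - 2)*(g^2 - 4) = (g - 2)^2*(g + 2)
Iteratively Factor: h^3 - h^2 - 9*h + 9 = (h + 3)*(h^2 - 4*h + 3) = (h - 1)*(h + 3)*(h - 3)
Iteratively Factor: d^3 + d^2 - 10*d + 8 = (d - 2)*(d^2 + 3*d - 4) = (d - 2)*(d + 4)*(d - 1)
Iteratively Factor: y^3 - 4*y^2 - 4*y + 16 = (y - 2)*(y^2 - 2*y - 8) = (y - 4)*(y - 2)*(y + 2)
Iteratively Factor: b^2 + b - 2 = (b + 2)*(b - 1)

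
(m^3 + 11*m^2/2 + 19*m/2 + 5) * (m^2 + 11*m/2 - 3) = m^5 + 11*m^4 + 147*m^3/4 + 163*m^2/4 - m - 15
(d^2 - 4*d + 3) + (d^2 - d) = 2*d^2 - 5*d + 3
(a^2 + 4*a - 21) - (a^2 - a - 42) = 5*a + 21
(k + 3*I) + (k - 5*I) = 2*k - 2*I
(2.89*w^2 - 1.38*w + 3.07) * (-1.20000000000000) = -3.468*w^2 + 1.656*w - 3.684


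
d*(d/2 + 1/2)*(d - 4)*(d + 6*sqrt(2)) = d^4/2 - 3*d^3/2 + 3*sqrt(2)*d^3 - 9*sqrt(2)*d^2 - 2*d^2 - 12*sqrt(2)*d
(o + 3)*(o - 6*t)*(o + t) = o^3 - 5*o^2*t + 3*o^2 - 6*o*t^2 - 15*o*t - 18*t^2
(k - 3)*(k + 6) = k^2 + 3*k - 18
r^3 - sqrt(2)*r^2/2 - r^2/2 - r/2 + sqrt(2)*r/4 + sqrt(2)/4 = (r - 1)*(r + 1/2)*(r - sqrt(2)/2)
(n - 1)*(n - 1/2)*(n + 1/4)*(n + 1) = n^4 - n^3/4 - 9*n^2/8 + n/4 + 1/8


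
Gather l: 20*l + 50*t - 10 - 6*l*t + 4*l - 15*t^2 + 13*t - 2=l*(24 - 6*t) - 15*t^2 + 63*t - 12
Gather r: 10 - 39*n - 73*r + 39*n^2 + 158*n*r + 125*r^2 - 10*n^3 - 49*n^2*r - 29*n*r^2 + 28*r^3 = -10*n^3 + 39*n^2 - 39*n + 28*r^3 + r^2*(125 - 29*n) + r*(-49*n^2 + 158*n - 73) + 10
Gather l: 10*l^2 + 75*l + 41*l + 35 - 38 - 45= 10*l^2 + 116*l - 48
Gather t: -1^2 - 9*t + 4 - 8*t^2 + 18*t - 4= -8*t^2 + 9*t - 1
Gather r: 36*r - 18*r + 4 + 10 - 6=18*r + 8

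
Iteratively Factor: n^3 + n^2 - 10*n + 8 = (n + 4)*(n^2 - 3*n + 2) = (n - 1)*(n + 4)*(n - 2)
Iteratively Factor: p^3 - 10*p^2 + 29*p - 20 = (p - 1)*(p^2 - 9*p + 20) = (p - 4)*(p - 1)*(p - 5)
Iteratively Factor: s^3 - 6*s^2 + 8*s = (s)*(s^2 - 6*s + 8) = s*(s - 2)*(s - 4)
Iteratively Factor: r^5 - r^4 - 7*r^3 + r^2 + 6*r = (r)*(r^4 - r^3 - 7*r^2 + r + 6) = r*(r - 1)*(r^3 - 7*r - 6) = r*(r - 1)*(r + 1)*(r^2 - r - 6) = r*(r - 3)*(r - 1)*(r + 1)*(r + 2)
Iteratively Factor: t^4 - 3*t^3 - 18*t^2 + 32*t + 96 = (t - 4)*(t^3 + t^2 - 14*t - 24) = (t - 4)^2*(t^2 + 5*t + 6) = (t - 4)^2*(t + 3)*(t + 2)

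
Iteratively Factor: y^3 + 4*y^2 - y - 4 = (y + 4)*(y^2 - 1) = (y - 1)*(y + 4)*(y + 1)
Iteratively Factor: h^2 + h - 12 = (h - 3)*(h + 4)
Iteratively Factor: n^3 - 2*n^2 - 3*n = (n - 3)*(n^2 + n) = (n - 3)*(n + 1)*(n)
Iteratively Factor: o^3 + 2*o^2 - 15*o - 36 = (o - 4)*(o^2 + 6*o + 9) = (o - 4)*(o + 3)*(o + 3)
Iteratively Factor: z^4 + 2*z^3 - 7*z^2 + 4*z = (z + 4)*(z^3 - 2*z^2 + z) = (z - 1)*(z + 4)*(z^2 - z) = (z - 1)^2*(z + 4)*(z)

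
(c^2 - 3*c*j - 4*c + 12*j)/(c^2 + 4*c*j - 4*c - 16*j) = (c - 3*j)/(c + 4*j)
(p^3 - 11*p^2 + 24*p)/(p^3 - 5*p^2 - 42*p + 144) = p/(p + 6)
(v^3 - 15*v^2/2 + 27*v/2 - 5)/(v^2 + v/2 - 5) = (2*v^2 - 11*v + 5)/(2*v + 5)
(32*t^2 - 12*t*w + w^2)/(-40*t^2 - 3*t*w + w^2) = (-4*t + w)/(5*t + w)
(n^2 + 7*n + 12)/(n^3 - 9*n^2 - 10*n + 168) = (n + 3)/(n^2 - 13*n + 42)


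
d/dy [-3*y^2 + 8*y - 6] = 8 - 6*y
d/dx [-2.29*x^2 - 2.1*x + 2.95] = -4.58*x - 2.1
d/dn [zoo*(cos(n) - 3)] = zoo*sin(n)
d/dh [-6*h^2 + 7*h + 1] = 7 - 12*h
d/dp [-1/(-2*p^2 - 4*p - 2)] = (-p - 1)/(p^2 + 2*p + 1)^2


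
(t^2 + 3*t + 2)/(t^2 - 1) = (t + 2)/(t - 1)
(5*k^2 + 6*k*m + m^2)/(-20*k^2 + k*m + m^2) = (-k - m)/(4*k - m)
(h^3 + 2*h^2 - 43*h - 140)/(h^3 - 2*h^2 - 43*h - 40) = (h^2 - 3*h - 28)/(h^2 - 7*h - 8)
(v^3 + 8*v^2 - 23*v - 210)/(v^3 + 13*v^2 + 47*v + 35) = (v^2 + v - 30)/(v^2 + 6*v + 5)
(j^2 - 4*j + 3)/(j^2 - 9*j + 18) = (j - 1)/(j - 6)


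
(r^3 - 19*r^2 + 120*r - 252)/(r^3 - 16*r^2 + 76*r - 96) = (r^2 - 13*r + 42)/(r^2 - 10*r + 16)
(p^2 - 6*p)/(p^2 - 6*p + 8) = p*(p - 6)/(p^2 - 6*p + 8)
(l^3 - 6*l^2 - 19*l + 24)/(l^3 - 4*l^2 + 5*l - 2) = (l^2 - 5*l - 24)/(l^2 - 3*l + 2)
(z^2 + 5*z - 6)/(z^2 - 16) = (z^2 + 5*z - 6)/(z^2 - 16)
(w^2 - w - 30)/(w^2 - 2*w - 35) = (w - 6)/(w - 7)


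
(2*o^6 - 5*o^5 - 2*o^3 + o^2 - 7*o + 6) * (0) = 0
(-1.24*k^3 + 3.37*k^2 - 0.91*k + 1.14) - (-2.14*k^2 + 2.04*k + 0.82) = -1.24*k^3 + 5.51*k^2 - 2.95*k + 0.32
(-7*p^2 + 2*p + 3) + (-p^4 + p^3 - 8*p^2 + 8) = -p^4 + p^3 - 15*p^2 + 2*p + 11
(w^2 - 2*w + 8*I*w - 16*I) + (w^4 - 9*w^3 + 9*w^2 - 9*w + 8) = w^4 - 9*w^3 + 10*w^2 - 11*w + 8*I*w + 8 - 16*I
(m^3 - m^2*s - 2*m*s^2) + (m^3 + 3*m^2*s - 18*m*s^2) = 2*m^3 + 2*m^2*s - 20*m*s^2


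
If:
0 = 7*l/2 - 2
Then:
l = 4/7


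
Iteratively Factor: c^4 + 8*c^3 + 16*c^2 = (c)*(c^3 + 8*c^2 + 16*c) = c^2*(c^2 + 8*c + 16) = c^2*(c + 4)*(c + 4)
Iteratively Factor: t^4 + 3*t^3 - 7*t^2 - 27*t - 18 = (t + 2)*(t^3 + t^2 - 9*t - 9) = (t - 3)*(t + 2)*(t^2 + 4*t + 3) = (t - 3)*(t + 2)*(t + 3)*(t + 1)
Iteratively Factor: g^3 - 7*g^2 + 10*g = (g - 2)*(g^2 - 5*g) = (g - 5)*(g - 2)*(g)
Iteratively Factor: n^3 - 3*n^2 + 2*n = (n - 2)*(n^2 - n) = n*(n - 2)*(n - 1)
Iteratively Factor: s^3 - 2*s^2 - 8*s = (s)*(s^2 - 2*s - 8) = s*(s - 4)*(s + 2)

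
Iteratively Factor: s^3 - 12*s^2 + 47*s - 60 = (s - 3)*(s^2 - 9*s + 20) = (s - 5)*(s - 3)*(s - 4)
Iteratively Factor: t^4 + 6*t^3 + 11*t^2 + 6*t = (t)*(t^3 + 6*t^2 + 11*t + 6) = t*(t + 1)*(t^2 + 5*t + 6) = t*(t + 1)*(t + 2)*(t + 3)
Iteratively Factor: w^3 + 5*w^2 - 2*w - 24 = (w + 3)*(w^2 + 2*w - 8) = (w + 3)*(w + 4)*(w - 2)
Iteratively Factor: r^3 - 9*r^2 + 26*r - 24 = (r - 3)*(r^2 - 6*r + 8) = (r - 4)*(r - 3)*(r - 2)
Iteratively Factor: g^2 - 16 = (g - 4)*(g + 4)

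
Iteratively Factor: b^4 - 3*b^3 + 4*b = (b - 2)*(b^3 - b^2 - 2*b) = b*(b - 2)*(b^2 - b - 2) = b*(b - 2)^2*(b + 1)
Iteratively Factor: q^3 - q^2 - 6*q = (q)*(q^2 - q - 6) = q*(q - 3)*(q + 2)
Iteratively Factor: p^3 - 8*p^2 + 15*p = (p - 3)*(p^2 - 5*p) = p*(p - 3)*(p - 5)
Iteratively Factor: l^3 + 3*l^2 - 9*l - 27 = (l - 3)*(l^2 + 6*l + 9) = (l - 3)*(l + 3)*(l + 3)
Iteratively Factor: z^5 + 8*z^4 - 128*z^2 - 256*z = (z)*(z^4 + 8*z^3 - 128*z - 256) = z*(z - 4)*(z^3 + 12*z^2 + 48*z + 64) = z*(z - 4)*(z + 4)*(z^2 + 8*z + 16) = z*(z - 4)*(z + 4)^2*(z + 4)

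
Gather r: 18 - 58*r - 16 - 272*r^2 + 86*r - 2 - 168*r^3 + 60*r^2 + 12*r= -168*r^3 - 212*r^2 + 40*r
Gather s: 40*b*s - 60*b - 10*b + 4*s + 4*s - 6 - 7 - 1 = -70*b + s*(40*b + 8) - 14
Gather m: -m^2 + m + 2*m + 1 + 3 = -m^2 + 3*m + 4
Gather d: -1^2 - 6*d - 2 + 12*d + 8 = 6*d + 5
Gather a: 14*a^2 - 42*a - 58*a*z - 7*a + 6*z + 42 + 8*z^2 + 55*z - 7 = 14*a^2 + a*(-58*z - 49) + 8*z^2 + 61*z + 35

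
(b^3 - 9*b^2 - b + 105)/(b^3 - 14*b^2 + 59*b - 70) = (b + 3)/(b - 2)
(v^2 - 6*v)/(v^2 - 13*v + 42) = v/(v - 7)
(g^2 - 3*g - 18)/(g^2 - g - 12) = (g - 6)/(g - 4)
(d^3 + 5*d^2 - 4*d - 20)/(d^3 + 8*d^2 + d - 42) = (d^2 + 7*d + 10)/(d^2 + 10*d + 21)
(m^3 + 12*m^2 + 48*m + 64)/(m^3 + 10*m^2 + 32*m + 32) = (m + 4)/(m + 2)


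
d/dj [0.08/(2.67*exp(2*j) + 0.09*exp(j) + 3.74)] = (-0.4272*exp(j) - 0.0072)*exp(j)/(2.67*exp(2*j) + 0.09*exp(j) + 3.74)^2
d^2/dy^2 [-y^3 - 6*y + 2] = -6*y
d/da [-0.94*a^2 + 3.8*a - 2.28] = 3.8 - 1.88*a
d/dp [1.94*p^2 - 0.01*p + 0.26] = 3.88*p - 0.01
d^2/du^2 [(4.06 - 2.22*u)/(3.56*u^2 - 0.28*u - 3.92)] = ((2.22*u - 4.06)*(7.12*u - 0.28)*(14.24*u - 0.56) + (47.4192*u - 30.1504)*(-3.56*u^2 + 0.28*u + 3.92))/(-3.56*u^2 + 0.28*u + 3.92)^3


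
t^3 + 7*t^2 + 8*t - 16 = (t - 1)*(t + 4)^2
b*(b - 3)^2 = b^3 - 6*b^2 + 9*b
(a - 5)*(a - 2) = a^2 - 7*a + 10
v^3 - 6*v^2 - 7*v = v*(v - 7)*(v + 1)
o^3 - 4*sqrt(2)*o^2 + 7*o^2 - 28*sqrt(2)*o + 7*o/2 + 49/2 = (o + 7)*(o - 7*sqrt(2)/2)*(o - sqrt(2)/2)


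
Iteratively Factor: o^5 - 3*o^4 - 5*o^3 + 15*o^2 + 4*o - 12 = (o + 2)*(o^4 - 5*o^3 + 5*o^2 + 5*o - 6) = (o - 1)*(o + 2)*(o^3 - 4*o^2 + o + 6) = (o - 2)*(o - 1)*(o + 2)*(o^2 - 2*o - 3) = (o - 2)*(o - 1)*(o + 1)*(o + 2)*(o - 3)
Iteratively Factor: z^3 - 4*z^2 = (z)*(z^2 - 4*z) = z^2*(z - 4)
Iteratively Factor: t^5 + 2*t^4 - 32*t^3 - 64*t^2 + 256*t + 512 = (t - 4)*(t^4 + 6*t^3 - 8*t^2 - 96*t - 128) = (t - 4)*(t + 4)*(t^3 + 2*t^2 - 16*t - 32) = (t - 4)^2*(t + 4)*(t^2 + 6*t + 8) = (t - 4)^2*(t + 4)^2*(t + 2)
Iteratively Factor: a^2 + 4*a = (a)*(a + 4)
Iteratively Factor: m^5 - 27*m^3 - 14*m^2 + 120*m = (m)*(m^4 - 27*m^2 - 14*m + 120) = m*(m - 5)*(m^3 + 5*m^2 - 2*m - 24) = m*(m - 5)*(m + 3)*(m^2 + 2*m - 8) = m*(m - 5)*(m - 2)*(m + 3)*(m + 4)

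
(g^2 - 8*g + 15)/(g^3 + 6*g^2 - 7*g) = (g^2 - 8*g + 15)/(g*(g^2 + 6*g - 7))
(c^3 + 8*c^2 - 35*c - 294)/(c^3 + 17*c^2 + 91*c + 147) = (c - 6)/(c + 3)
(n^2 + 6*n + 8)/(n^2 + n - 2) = (n + 4)/(n - 1)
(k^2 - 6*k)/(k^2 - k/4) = 4*(k - 6)/(4*k - 1)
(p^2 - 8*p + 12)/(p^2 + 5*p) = (p^2 - 8*p + 12)/(p*(p + 5))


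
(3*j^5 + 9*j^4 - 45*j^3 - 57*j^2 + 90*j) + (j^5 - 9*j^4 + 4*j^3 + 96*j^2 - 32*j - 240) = 4*j^5 - 41*j^3 + 39*j^2 + 58*j - 240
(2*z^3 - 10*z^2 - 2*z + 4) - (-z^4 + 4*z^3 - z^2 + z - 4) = z^4 - 2*z^3 - 9*z^2 - 3*z + 8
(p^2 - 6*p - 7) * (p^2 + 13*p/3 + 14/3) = p^4 - 5*p^3/3 - 85*p^2/3 - 175*p/3 - 98/3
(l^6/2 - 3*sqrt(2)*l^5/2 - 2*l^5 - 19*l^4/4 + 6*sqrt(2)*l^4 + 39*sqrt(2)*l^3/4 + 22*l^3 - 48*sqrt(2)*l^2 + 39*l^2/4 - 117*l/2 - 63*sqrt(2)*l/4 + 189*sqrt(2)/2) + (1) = l^6/2 - 3*sqrt(2)*l^5/2 - 2*l^5 - 19*l^4/4 + 6*sqrt(2)*l^4 + 39*sqrt(2)*l^3/4 + 22*l^3 - 48*sqrt(2)*l^2 + 39*l^2/4 - 117*l/2 - 63*sqrt(2)*l/4 + 1 + 189*sqrt(2)/2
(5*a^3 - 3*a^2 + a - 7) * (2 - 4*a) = -20*a^4 + 22*a^3 - 10*a^2 + 30*a - 14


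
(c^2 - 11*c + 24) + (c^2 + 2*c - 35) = 2*c^2 - 9*c - 11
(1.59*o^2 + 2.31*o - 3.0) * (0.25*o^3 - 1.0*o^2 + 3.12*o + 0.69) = 0.3975*o^5 - 1.0125*o^4 + 1.9008*o^3 + 11.3043*o^2 - 7.7661*o - 2.07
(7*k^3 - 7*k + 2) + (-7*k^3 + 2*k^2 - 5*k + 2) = 2*k^2 - 12*k + 4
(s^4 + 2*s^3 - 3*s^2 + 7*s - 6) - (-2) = s^4 + 2*s^3 - 3*s^2 + 7*s - 4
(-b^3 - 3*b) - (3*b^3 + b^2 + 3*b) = -4*b^3 - b^2 - 6*b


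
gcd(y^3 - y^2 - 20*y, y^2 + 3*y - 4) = y + 4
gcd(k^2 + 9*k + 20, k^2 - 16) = k + 4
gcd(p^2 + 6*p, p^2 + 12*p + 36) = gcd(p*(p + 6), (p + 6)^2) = p + 6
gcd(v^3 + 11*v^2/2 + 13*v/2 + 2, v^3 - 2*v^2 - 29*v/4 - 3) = v + 1/2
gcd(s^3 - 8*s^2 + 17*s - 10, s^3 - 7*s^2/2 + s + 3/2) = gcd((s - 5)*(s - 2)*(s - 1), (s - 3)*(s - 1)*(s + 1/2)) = s - 1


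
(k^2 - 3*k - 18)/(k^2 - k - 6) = (-k^2 + 3*k + 18)/(-k^2 + k + 6)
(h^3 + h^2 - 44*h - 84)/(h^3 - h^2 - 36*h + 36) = (h^2 - 5*h - 14)/(h^2 - 7*h + 6)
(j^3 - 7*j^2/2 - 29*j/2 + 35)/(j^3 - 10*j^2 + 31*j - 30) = (j + 7/2)/(j - 3)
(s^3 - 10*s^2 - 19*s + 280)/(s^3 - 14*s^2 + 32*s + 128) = (s^2 - 2*s - 35)/(s^2 - 6*s - 16)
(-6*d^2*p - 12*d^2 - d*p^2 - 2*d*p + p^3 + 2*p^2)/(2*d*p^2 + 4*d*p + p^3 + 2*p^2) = (-3*d + p)/p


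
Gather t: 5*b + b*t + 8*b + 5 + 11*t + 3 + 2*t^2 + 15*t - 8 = 13*b + 2*t^2 + t*(b + 26)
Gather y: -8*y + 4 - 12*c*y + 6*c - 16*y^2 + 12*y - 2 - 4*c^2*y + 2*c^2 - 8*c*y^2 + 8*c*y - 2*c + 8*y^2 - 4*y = 2*c^2 + 4*c + y^2*(-8*c - 8) + y*(-4*c^2 - 4*c) + 2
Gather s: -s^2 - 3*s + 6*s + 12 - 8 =-s^2 + 3*s + 4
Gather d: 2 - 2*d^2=2 - 2*d^2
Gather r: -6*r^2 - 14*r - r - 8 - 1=-6*r^2 - 15*r - 9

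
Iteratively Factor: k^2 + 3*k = (k + 3)*(k)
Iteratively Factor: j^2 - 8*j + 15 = (j - 3)*(j - 5)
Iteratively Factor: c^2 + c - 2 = (c + 2)*(c - 1)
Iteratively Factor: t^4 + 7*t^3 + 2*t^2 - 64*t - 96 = (t + 4)*(t^3 + 3*t^2 - 10*t - 24) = (t + 4)^2*(t^2 - t - 6) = (t - 3)*(t + 4)^2*(t + 2)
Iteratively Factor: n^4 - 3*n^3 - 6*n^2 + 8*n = (n - 1)*(n^3 - 2*n^2 - 8*n) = n*(n - 1)*(n^2 - 2*n - 8) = n*(n - 4)*(n - 1)*(n + 2)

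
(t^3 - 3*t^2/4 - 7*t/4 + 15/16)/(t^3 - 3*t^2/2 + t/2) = (t^2 - t/4 - 15/8)/(t*(t - 1))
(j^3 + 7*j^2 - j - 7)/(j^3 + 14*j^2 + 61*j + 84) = (j^2 - 1)/(j^2 + 7*j + 12)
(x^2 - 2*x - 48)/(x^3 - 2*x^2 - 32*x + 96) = (x - 8)/(x^2 - 8*x + 16)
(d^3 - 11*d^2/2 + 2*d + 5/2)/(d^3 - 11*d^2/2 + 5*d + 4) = (d^2 - 6*d + 5)/(d^2 - 6*d + 8)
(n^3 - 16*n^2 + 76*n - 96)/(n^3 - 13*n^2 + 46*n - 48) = (n - 6)/(n - 3)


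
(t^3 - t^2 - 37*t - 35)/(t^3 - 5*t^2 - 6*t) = (t^2 - 2*t - 35)/(t*(t - 6))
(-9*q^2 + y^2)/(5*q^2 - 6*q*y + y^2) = (-9*q^2 + y^2)/(5*q^2 - 6*q*y + y^2)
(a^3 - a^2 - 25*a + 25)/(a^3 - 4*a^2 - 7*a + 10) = (a + 5)/(a + 2)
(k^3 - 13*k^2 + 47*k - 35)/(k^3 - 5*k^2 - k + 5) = (k - 7)/(k + 1)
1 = 1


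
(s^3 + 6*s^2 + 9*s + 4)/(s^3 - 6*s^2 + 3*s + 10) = (s^2 + 5*s + 4)/(s^2 - 7*s + 10)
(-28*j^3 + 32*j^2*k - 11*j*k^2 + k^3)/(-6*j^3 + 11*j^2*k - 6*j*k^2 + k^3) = (14*j^2 - 9*j*k + k^2)/(3*j^2 - 4*j*k + k^2)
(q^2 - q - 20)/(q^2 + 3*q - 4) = (q - 5)/(q - 1)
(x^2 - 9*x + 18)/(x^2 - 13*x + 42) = (x - 3)/(x - 7)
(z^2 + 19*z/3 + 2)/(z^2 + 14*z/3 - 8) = (3*z + 1)/(3*z - 4)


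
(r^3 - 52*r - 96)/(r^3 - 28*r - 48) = (-r^3 + 52*r + 96)/(-r^3 + 28*r + 48)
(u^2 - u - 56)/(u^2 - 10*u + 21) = (u^2 - u - 56)/(u^2 - 10*u + 21)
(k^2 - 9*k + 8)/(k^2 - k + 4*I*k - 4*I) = (k - 8)/(k + 4*I)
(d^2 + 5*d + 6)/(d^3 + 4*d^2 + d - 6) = 1/(d - 1)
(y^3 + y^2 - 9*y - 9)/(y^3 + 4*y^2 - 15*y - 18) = (y + 3)/(y + 6)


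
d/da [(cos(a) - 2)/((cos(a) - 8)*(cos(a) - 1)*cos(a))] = (75*cos(a) - 15*cos(2*a) + cos(3*a) - 47)*sin(a)/(2*(cos(a) - 8)^2*(cos(a) - 1)^2*cos(a)^2)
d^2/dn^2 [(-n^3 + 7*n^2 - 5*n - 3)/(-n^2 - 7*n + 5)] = 6*(36*n^3 - 67*n^2 + 71*n + 54)/(n^6 + 21*n^5 + 132*n^4 + 133*n^3 - 660*n^2 + 525*n - 125)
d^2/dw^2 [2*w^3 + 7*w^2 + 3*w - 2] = 12*w + 14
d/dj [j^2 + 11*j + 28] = 2*j + 11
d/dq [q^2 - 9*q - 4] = 2*q - 9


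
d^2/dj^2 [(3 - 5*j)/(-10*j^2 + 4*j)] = (125*j^3 - 225*j^2 + 90*j - 12)/(j^3*(125*j^3 - 150*j^2 + 60*j - 8))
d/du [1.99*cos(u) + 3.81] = -1.99*sin(u)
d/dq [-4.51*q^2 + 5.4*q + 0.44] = 5.4 - 9.02*q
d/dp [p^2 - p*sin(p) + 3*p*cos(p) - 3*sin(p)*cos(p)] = -3*p*sin(p) - p*cos(p) + 2*p - sin(p) + 3*cos(p) - 3*cos(2*p)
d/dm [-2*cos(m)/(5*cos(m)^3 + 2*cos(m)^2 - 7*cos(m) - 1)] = 32*(-10*cos(m)^3 - 2*cos(m)^2 - 1)*sin(m)/(-13*cos(m) + 4*cos(2*m) + 5*cos(3*m))^2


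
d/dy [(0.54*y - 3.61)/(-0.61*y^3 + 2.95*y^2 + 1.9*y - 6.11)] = (0.6588*y^3 - 8.1993*y^2 + 21.299*y + 3.5596)/(0.3721*y^6 - 3.599*y^5 + 6.3845*y^4 + 18.6642*y^3 - 32.439*y^2 - 23.218*y + 37.3321)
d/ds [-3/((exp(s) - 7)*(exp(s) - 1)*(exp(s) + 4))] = (3*(exp(s) - 7)*(exp(s) - 1) + 3*(exp(s) - 7)*(exp(s) + 4) + 3*(exp(s) - 1)*(exp(s) + 4))/(4*(exp(s) - 7)^2*(exp(s) + 4)^2*sinh(s/2)^2)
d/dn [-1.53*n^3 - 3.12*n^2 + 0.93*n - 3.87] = -4.59*n^2 - 6.24*n + 0.93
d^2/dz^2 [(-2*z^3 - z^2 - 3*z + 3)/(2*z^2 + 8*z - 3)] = 2*(-136*z^3 + 162*z^2 + 36*z + 129)/(8*z^6 + 96*z^5 + 348*z^4 + 224*z^3 - 522*z^2 + 216*z - 27)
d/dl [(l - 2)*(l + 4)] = 2*l + 2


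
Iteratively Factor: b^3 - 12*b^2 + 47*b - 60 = (b - 4)*(b^2 - 8*b + 15) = (b - 4)*(b - 3)*(b - 5)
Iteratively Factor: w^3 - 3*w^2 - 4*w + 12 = (w - 2)*(w^2 - w - 6) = (w - 2)*(w + 2)*(w - 3)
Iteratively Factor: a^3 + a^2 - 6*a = (a - 2)*(a^2 + 3*a) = a*(a - 2)*(a + 3)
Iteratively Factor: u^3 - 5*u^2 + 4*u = (u - 4)*(u^2 - u) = (u - 4)*(u - 1)*(u)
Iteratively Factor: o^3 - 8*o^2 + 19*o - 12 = (o - 3)*(o^2 - 5*o + 4) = (o - 4)*(o - 3)*(o - 1)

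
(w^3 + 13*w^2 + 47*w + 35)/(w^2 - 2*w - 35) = (w^2 + 8*w + 7)/(w - 7)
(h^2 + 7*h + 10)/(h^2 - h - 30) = (h + 2)/(h - 6)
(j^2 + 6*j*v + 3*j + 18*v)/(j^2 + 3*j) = (j + 6*v)/j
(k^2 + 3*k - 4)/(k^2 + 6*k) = (k^2 + 3*k - 4)/(k*(k + 6))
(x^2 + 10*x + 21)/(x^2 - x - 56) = (x + 3)/(x - 8)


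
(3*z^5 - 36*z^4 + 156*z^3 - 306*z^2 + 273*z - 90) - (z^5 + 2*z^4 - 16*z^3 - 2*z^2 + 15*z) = 2*z^5 - 38*z^4 + 172*z^3 - 304*z^2 + 258*z - 90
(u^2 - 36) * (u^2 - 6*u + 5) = u^4 - 6*u^3 - 31*u^2 + 216*u - 180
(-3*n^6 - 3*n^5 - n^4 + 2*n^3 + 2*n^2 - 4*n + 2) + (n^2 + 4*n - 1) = -3*n^6 - 3*n^5 - n^4 + 2*n^3 + 3*n^2 + 1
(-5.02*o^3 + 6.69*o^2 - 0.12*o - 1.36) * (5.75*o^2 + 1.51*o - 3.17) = -28.865*o^5 + 30.8873*o^4 + 25.3253*o^3 - 29.2085*o^2 - 1.6732*o + 4.3112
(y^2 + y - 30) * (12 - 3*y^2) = -3*y^4 - 3*y^3 + 102*y^2 + 12*y - 360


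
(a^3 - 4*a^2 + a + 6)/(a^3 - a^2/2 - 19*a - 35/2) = 2*(a^2 - 5*a + 6)/(2*a^2 - 3*a - 35)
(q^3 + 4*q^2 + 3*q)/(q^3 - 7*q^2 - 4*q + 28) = q*(q^2 + 4*q + 3)/(q^3 - 7*q^2 - 4*q + 28)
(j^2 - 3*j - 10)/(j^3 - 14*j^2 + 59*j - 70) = (j + 2)/(j^2 - 9*j + 14)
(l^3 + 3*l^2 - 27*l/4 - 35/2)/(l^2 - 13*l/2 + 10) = (l^2 + 11*l/2 + 7)/(l - 4)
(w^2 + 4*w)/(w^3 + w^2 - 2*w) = (w + 4)/(w^2 + w - 2)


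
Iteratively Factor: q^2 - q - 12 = (q + 3)*(q - 4)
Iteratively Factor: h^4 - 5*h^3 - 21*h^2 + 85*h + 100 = (h - 5)*(h^3 - 21*h - 20) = (h - 5)*(h + 4)*(h^2 - 4*h - 5) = (h - 5)*(h + 1)*(h + 4)*(h - 5)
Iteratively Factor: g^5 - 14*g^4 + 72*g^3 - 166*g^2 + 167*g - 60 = (g - 1)*(g^4 - 13*g^3 + 59*g^2 - 107*g + 60) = (g - 5)*(g - 1)*(g^3 - 8*g^2 + 19*g - 12) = (g - 5)*(g - 4)*(g - 1)*(g^2 - 4*g + 3) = (g - 5)*(g - 4)*(g - 1)^2*(g - 3)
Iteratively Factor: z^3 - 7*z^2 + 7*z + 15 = (z + 1)*(z^2 - 8*z + 15) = (z - 3)*(z + 1)*(z - 5)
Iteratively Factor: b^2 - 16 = (b + 4)*(b - 4)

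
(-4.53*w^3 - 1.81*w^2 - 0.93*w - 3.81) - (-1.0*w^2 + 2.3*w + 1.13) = -4.53*w^3 - 0.81*w^2 - 3.23*w - 4.94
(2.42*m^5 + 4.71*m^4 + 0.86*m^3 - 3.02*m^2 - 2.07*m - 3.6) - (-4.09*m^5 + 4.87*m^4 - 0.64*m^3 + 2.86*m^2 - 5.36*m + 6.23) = 6.51*m^5 - 0.16*m^4 + 1.5*m^3 - 5.88*m^2 + 3.29*m - 9.83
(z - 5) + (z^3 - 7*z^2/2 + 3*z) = z^3 - 7*z^2/2 + 4*z - 5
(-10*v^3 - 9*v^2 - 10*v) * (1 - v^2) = 10*v^5 + 9*v^4 - 9*v^2 - 10*v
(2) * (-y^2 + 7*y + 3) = -2*y^2 + 14*y + 6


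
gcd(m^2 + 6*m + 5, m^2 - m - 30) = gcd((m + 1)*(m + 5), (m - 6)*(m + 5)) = m + 5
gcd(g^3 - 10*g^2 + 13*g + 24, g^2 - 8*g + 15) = g - 3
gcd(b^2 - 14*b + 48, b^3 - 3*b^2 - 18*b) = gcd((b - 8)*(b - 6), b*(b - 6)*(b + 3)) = b - 6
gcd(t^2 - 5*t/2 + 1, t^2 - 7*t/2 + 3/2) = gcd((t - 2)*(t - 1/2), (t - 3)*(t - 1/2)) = t - 1/2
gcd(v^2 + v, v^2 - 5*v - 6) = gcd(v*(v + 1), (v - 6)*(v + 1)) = v + 1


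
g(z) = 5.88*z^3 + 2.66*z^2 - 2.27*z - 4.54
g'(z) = 17.64*z^2 + 5.32*z - 2.27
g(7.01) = 2135.76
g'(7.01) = 901.85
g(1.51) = 18.34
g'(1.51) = 45.98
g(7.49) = 2598.40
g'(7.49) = 1027.18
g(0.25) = -4.85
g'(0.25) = 0.16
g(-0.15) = -4.16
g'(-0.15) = -2.67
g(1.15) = 5.31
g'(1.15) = 27.18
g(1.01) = 1.94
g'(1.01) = 21.10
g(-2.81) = -107.62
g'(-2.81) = 122.07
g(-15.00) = -19216.99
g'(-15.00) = 3886.93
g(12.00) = 10511.90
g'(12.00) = 2601.73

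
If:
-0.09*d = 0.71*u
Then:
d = -7.88888888888889*u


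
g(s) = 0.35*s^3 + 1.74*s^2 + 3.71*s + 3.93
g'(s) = 1.05*s^2 + 3.48*s + 3.71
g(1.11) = 10.67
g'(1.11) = 8.87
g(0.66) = 7.24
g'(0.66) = 6.46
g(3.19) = 44.83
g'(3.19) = 25.50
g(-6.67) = -47.26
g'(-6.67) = 27.21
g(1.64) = 16.24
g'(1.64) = 12.24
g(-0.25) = 3.11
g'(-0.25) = 2.91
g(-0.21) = 3.22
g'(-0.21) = 3.03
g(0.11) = 4.36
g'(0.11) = 4.11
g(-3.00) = -0.99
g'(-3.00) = 2.72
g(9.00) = 433.41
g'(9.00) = 120.08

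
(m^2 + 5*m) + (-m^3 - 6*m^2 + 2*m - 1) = -m^3 - 5*m^2 + 7*m - 1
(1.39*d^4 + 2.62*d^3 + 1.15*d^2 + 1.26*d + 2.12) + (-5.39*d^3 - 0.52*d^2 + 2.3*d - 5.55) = 1.39*d^4 - 2.77*d^3 + 0.63*d^2 + 3.56*d - 3.43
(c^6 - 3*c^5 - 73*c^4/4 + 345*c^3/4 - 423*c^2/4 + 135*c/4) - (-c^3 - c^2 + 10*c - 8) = c^6 - 3*c^5 - 73*c^4/4 + 349*c^3/4 - 419*c^2/4 + 95*c/4 + 8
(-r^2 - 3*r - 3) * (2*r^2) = -2*r^4 - 6*r^3 - 6*r^2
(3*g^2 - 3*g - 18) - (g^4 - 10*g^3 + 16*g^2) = -g^4 + 10*g^3 - 13*g^2 - 3*g - 18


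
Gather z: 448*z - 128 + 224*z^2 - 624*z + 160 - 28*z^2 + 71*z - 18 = 196*z^2 - 105*z + 14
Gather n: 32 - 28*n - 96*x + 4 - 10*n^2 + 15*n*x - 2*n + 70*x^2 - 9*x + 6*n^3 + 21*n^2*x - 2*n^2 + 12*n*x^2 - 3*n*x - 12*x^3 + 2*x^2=6*n^3 + n^2*(21*x - 12) + n*(12*x^2 + 12*x - 30) - 12*x^3 + 72*x^2 - 105*x + 36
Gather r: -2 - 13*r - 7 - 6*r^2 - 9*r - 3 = -6*r^2 - 22*r - 12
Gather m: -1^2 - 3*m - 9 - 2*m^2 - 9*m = -2*m^2 - 12*m - 10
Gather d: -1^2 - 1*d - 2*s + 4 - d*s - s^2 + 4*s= d*(-s - 1) - s^2 + 2*s + 3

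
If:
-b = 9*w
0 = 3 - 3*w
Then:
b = -9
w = 1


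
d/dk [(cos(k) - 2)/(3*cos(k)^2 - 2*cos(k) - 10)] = (3*cos(k)^2 - 12*cos(k) + 14)*sin(k)/(3*sin(k)^2 + 2*cos(k) + 7)^2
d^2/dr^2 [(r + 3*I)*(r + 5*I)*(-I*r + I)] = -6*I*r + 16 + 2*I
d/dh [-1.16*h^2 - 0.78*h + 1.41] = -2.32*h - 0.78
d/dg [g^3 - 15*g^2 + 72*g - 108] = 3*g^2 - 30*g + 72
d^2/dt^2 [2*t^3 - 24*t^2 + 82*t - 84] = 12*t - 48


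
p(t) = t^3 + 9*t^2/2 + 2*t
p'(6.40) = 182.48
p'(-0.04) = 1.64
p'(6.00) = 164.00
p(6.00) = 390.00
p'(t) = 3*t^2 + 9*t + 2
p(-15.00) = -2392.50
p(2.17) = 35.75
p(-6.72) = -113.69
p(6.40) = 459.26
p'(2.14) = 35.00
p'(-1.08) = -4.22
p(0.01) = 0.02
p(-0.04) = -0.07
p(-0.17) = -0.21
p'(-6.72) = 77.00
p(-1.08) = 1.83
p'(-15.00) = 542.00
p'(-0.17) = 0.56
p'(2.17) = 35.66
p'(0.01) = 2.09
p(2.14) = 34.69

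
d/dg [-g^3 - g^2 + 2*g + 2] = -3*g^2 - 2*g + 2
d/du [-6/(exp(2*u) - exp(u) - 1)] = (12*exp(u) - 6)*exp(u)/(-exp(2*u) + exp(u) + 1)^2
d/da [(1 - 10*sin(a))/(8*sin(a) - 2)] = 3*cos(a)/(4*sin(a) - 1)^2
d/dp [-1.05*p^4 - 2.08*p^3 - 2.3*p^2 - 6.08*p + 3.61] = -4.2*p^3 - 6.24*p^2 - 4.6*p - 6.08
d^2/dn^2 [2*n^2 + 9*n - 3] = 4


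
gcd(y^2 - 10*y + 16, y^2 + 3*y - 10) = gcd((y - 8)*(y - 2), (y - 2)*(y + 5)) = y - 2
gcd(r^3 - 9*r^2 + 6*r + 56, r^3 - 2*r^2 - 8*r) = r^2 - 2*r - 8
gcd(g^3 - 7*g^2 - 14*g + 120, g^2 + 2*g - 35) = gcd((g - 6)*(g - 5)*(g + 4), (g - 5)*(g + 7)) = g - 5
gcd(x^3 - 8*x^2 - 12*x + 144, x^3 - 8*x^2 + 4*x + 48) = x - 6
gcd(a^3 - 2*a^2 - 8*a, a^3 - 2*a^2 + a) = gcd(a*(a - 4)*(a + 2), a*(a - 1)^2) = a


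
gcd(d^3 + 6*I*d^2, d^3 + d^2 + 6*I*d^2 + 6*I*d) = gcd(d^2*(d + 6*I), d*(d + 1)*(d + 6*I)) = d^2 + 6*I*d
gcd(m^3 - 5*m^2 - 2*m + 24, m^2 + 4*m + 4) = m + 2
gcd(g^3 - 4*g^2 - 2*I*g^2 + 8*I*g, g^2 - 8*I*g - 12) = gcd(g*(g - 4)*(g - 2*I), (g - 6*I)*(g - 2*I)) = g - 2*I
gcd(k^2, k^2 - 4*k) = k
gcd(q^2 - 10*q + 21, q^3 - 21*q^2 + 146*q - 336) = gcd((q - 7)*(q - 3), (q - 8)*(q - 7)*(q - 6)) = q - 7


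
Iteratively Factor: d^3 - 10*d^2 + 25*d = (d)*(d^2 - 10*d + 25) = d*(d - 5)*(d - 5)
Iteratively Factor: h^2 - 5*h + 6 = (h - 2)*(h - 3)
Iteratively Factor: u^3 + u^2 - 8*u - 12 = (u + 2)*(u^2 - u - 6) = (u + 2)^2*(u - 3)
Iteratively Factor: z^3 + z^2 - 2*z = (z + 2)*(z^2 - z) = (z - 1)*(z + 2)*(z)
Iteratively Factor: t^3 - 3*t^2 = (t)*(t^2 - 3*t) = t*(t - 3)*(t)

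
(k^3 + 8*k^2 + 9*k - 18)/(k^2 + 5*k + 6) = (k^2 + 5*k - 6)/(k + 2)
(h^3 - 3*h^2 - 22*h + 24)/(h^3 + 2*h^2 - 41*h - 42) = (h^2 + 3*h - 4)/(h^2 + 8*h + 7)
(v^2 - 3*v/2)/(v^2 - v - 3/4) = 2*v/(2*v + 1)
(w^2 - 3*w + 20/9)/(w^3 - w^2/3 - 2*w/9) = (-9*w^2 + 27*w - 20)/(w*(-9*w^2 + 3*w + 2))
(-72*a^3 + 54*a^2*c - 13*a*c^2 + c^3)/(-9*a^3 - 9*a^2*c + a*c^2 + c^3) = (24*a^2 - 10*a*c + c^2)/(3*a^2 + 4*a*c + c^2)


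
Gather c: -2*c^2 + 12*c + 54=-2*c^2 + 12*c + 54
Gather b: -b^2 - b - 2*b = -b^2 - 3*b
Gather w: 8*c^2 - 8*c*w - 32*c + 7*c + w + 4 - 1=8*c^2 - 25*c + w*(1 - 8*c) + 3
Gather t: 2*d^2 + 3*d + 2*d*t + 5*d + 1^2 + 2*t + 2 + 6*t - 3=2*d^2 + 8*d + t*(2*d + 8)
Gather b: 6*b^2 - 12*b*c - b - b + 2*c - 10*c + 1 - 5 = 6*b^2 + b*(-12*c - 2) - 8*c - 4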